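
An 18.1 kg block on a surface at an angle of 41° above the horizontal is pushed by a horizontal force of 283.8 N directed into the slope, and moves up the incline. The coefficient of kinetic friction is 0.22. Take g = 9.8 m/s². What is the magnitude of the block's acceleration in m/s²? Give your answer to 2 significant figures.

1.5 m/s²

The horizontal push has components F cos 41° = 283.8 × 0.7547 = 214.184 N up the incline and F sin 41° = 283.8 × 0.6561 = 186.201 N pressing into the surface.
The normal force is therefore N = mg cos 41° + F sin 41° = 133.869 + 186.201 = 320.070 N, and kinetic friction down the slope is μN = 0.22 × 320.070 = 70.415 N.
Along the incline: F cos 41° − mg sin 41° − μN = ma, so 214.184 − 116.379 − 70.415 = 18.1 a, giving a = 1.5133 m/s².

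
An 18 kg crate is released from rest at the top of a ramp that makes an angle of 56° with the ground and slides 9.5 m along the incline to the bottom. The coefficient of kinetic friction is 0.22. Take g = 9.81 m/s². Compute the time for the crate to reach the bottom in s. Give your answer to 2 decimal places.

1.66 s

The weight component along the incline is mg sin 56° = 146.391 N and the normal force is N = mg cos 56° = 98.742 N.
Friction up the slope is f = μN = 0.22 × 98.742 = 21.723 N, so the net downslope force is 146.391 − 21.723 = 124.668 N and a = 124.668 / 18 = 6.9260 m/s².
Starting from rest, L = ½at², so t = √(2L/a) = √(2 × 9.5 / 6.9260) = 1.6563 s.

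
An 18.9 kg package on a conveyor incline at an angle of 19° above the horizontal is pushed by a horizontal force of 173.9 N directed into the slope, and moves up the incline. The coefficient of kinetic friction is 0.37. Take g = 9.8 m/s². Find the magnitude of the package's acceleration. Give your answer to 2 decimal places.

0.97 m/s²

The horizontal push has components F cos 19° = 173.9 × 0.9455 = 164.422 N up the incline and F sin 19° = 173.9 × 0.3256 = 56.622 N pressing into the surface.
The normal force is therefore N = mg cos 19° + F sin 19° = 175.126 + 56.622 = 231.748 N, and kinetic friction down the slope is μN = 0.37 × 231.748 = 85.747 N.
Along the incline: F cos 19° − mg sin 19° − μN = ma, so 164.422 − 60.308 − 85.747 = 18.9 a, giving a = 0.9718 m/s².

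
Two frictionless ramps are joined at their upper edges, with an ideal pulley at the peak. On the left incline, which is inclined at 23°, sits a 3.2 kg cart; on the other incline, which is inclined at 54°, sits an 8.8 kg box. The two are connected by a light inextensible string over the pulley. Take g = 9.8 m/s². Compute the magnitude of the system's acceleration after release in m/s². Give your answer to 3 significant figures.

4.79 m/s²

Resolve each weight along its own incline: the 3.2 kg mass has component 3.2 × 9.8 × sin 23° = 12.253 N down its slope, and the 8.8 kg mass has 8.8 × 9.8 × sin 54° = 69.770 N down its slope.
The 8.8 kg side's 69.770 N exceeds the other side's 12.253 N, so that mass slides down and the 3.2 kg mass slides up. Taking that direction as positive, Newton's second law for the whole system gives 69.770 − 12.253 = (3.2 + 8.8) a, so a = 57.517 / 12 = 4.7931 m/s².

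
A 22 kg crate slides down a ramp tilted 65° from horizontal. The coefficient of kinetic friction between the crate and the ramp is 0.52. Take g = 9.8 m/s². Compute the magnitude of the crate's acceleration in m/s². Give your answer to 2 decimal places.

6.73 m/s²

Resolving the weight along the incline: the component pulling the crate down the slope is mg sin 65° = 22 × 9.8 × 0.9063 = 195.398 N, and the normal force is N = mg cos 65° = 22 × 9.8 × 0.4226 = 91.113 N.
Kinetic friction acts up the slope with magnitude f = μN = 0.52 × 91.113 = 47.379 N.
Net force along the incline is 195.398 − 47.379 = 148.019 N, so a = 148.019 / 22 = 6.7281 m/s².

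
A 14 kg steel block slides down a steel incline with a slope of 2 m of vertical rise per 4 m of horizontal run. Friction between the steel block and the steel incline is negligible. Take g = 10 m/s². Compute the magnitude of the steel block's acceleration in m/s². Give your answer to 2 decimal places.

Resolving the weight along the incline: the component pulling the steel block down the slope is mg sin 26.57° = 14 × 10 × 0.4472 = 62.608 N, and the normal force is N = mg cos 26.57° = 14 × 10 × 0.8944 = 125.216 N.
With no friction the net force along the incline is 62.608 N, so a = g sin 26.57° = 62.608 / 14 = 4.4720 m/s².

4.47 m/s²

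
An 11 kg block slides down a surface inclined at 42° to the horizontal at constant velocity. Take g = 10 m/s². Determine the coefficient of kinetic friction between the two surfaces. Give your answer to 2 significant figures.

0.90

At constant velocity the net force along the incline is zero: mg sin 42° = μ mg cos 42°.
So μ = tan 42° = 0.6691 / 0.7431 = 0.9004.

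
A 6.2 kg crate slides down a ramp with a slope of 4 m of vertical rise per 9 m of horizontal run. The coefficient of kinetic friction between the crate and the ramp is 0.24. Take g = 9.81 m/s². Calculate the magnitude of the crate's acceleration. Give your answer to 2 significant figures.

1.8 m/s²

Resolving the weight along the incline: the component pulling the crate down the slope is mg sin 23.96° = 6.2 × 9.81 × 0.4061 = 24.700 N, and the normal force is N = mg cos 23.96° = 6.2 × 9.81 × 0.9138 = 55.579 N.
Kinetic friction acts up the slope with magnitude f = μN = 0.24 × 55.579 = 13.339 N.
Net force along the incline is 24.700 − 13.339 = 11.361 N, so a = 11.361 / 6.2 = 1.8324 m/s².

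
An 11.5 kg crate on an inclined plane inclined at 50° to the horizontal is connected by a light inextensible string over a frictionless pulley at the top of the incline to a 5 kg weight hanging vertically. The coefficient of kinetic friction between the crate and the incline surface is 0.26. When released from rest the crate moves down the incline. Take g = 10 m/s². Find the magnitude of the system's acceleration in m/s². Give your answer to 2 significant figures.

1.1 m/s²

For the crate on the incline: the weight component along the slope is m₁g sin 50° = 11.5 × 10 × 0.7660 = 88.090 N and the normal force is N = m₁g cos 50° = 73.921 N.
Kinetic friction opposes the crate's motion down the incline: f = μN = 0.26 × 73.921 = 19.219 N acting up the slope.
Newton's second law for the crate (down-slope positive): 88.090 − 19.219 − T = 11.5 a. For the hanging weight (upward positive): T − 5 × 10 = 5 a.
Adding the two equations eliminates T: 18.871 = 16.5 a, so a = 1.1437 m/s².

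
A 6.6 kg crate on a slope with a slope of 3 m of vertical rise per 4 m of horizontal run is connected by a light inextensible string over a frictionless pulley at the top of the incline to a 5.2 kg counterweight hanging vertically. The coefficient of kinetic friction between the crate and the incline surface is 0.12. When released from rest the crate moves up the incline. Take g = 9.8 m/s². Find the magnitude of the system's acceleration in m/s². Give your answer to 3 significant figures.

For the crate on the incline: the weight component along the slope is m₁g sin 36.87° = 6.6 × 9.8 × 0.6000 = 38.808 N and the normal force is N = m₁g cos 36.87° = 51.744 N.
Kinetic friction opposes the crate's motion up the incline: f = μN = 0.12 × 51.744 = 6.209 N acting down the slope.
Newton's second law for the crate (up-slope positive): T − 38.808 − 6.209 = 6.6 a. For the hanging counterweight (downward positive): 5.2 × 9.8 − T = 5.2 a.
Adding the two equations eliminates T: 5.943 = 11.8 a, so a = 0.5036 m/s².

0.504 m/s²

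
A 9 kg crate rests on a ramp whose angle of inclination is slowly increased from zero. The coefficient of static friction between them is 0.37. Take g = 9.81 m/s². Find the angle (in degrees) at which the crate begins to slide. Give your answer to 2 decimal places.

At the threshold of sliding, static friction is at its maximum μ_s N and exactly balances the weight component along the incline: mg sin θ = μ_s mg cos θ.
Hence tan θ = μ_s = 0.37, so θ = arctan(0.37) = 20.3045°.

20.30°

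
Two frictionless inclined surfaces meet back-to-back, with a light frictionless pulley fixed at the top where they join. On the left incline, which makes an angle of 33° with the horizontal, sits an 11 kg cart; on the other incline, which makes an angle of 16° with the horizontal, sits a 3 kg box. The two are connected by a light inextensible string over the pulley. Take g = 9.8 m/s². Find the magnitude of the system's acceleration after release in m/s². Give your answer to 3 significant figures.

Resolve each weight along its own incline: the 11 kg mass has component 11 × 9.8 × sin 33° = 58.712 N down its slope, and the 3 kg mass has 3 × 9.8 × sin 16° = 8.104 N down its slope.
The 11 kg side's 58.712 N exceeds the other side's 8.104 N, so that mass slides down and the 3 kg mass slides up. Taking that direction as positive, Newton's second law for the whole system gives 58.712 − 8.104 = (11 + 3) a, so a = 50.608 / 14 = 3.6149 m/s².

3.61 m/s²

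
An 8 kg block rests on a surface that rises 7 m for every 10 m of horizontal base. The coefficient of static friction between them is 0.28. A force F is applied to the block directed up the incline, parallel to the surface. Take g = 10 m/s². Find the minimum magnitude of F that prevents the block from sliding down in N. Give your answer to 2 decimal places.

The normal force is N = mg cos 34.99° = 65.539 N. With F at its minimum the block is on the verge of sliding down, so static friction is at its maximum μ_s N = 0.28 × 65.539 = 18.351 N and acts up the slope.
Equilibrium along the incline: F + μ_s N = mg sin 34.99°, so F = 45.877 − 18.351 = 27.526 N.

27.53 N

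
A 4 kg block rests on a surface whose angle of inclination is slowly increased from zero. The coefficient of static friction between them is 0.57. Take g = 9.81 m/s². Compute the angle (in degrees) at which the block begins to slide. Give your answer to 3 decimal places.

29.683°

At the threshold of sliding, static friction is at its maximum μ_s N and exactly balances the weight component along the incline: mg sin θ = μ_s mg cos θ.
Hence tan θ = μ_s = 0.57, so θ = arctan(0.57) = 29.6831°.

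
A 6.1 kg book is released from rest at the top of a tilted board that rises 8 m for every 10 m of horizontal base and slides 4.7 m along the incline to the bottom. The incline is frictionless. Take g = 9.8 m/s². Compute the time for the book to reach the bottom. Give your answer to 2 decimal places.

The weight component along the incline is mg sin 38.66° = 37.344 N and the normal force is N = mg cos 38.66° = 46.680 N.
With no friction, a = g sin 38.66° = 6.1220 m/s².
Starting from rest, L = ½at², so t = √(2L/a) = √(2 × 4.7 / 6.1220) = 1.2391 s.

1.24 s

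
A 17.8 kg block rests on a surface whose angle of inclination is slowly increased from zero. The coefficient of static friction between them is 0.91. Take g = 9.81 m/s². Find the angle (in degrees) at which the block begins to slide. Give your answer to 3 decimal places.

42.302°

At the threshold of sliding, static friction is at its maximum μ_s N and exactly balances the weight component along the incline: mg sin θ = μ_s mg cos θ.
Hence tan θ = μ_s = 0.91, so θ = arctan(0.91) = 42.3022°.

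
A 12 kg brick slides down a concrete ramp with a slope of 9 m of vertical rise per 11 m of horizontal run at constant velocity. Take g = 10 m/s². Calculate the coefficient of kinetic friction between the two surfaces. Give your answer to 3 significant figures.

At constant velocity the net force along the incline is zero: mg sin 39.29° = μ mg cos 39.29°.
So μ = tan 39.29° = 0.6332 / 0.7740 = 0.8181.

0.818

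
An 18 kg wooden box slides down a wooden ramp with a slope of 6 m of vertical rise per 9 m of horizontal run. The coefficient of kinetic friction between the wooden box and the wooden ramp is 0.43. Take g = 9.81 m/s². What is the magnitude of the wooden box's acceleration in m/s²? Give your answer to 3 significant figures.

Resolving the weight along the incline: the component pulling the wooden box down the slope is mg sin 33.69° = 18 × 9.81 × 0.5547 = 97.949 N, and the normal force is N = mg cos 33.69° = 18 × 9.81 × 0.8321 = 146.932 N.
Kinetic friction acts up the slope with magnitude f = μN = 0.43 × 146.932 = 63.181 N.
Net force along the incline is 97.949 − 63.181 = 34.768 N, so a = 34.768 / 18 = 1.9316 m/s².

1.93 m/s²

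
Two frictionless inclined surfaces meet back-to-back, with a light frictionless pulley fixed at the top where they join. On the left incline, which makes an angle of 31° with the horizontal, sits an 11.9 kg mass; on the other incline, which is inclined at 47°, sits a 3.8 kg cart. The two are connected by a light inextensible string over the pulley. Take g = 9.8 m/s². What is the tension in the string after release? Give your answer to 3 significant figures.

35.2 N

Resolve each weight along its own incline: the 11.9 kg mass has component 11.9 × 9.8 × sin 31° = 60.064 N down its slope, and the 3.8 kg mass has 3.8 × 9.8 × sin 47° = 27.236 N down its slope.
The 11.9 kg side's 60.064 N exceeds the other side's 27.236 N, so that mass slides down and the 3.8 kg mass slides up. Taking that direction as positive, Newton's second law for the whole system gives 60.064 − 27.236 = (11.9 + 3.8) a, so a = 32.828 / 15.7 = 2.0910 m/s².
For the 3.8 kg mass (up-slope positive): T − 27.236 = 3.8 × 2.0910, so T = 35.182 N.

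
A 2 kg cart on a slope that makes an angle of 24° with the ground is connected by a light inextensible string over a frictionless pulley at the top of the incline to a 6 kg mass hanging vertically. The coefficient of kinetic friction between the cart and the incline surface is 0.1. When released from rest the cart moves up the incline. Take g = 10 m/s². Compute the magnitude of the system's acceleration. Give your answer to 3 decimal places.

6.255 m/s²

For the cart on the incline: the weight component along the slope is m₁g sin 24° = 2 × 10 × 0.4067 = 8.134 N and the normal force is N = m₁g cos 24° = 18.271 N.
Kinetic friction opposes the cart's motion up the incline: f = μN = 0.1 × 18.271 = 1.827 N acting down the slope.
Newton's second law for the cart (up-slope positive): T − 8.134 − 1.827 = 2 a. For the hanging mass (downward positive): 6 × 10 − T = 6 a.
Adding the two equations eliminates T: 50.039 = 8 a, so a = 6.2549 m/s².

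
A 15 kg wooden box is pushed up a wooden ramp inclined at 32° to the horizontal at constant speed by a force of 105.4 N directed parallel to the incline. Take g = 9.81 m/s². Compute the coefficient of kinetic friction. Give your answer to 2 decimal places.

0.22

At constant speed ΣF = 0 along the incline. The applied 105.4 N acts up the slope; the weight component mg sin 32° = 77.978 N and kinetic friction μN both act down the slope.
So 105.4 = 77.978 + μ × 124.790, giving μ = (105.4 − 77.978) / 124.790 = 0.2197.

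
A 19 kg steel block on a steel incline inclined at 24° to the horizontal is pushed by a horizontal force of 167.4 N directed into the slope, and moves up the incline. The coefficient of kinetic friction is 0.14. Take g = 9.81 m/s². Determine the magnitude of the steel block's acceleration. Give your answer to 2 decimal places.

2.30 m/s²

The horizontal push has components F cos 24° = 167.4 × 0.9135 = 152.920 N up the incline and F sin 24° = 167.4 × 0.4067 = 68.082 N pressing into the surface.
The normal force is therefore N = mg cos 24° + F sin 24° = 170.267 + 68.082 = 238.349 N, and kinetic friction down the slope is μN = 0.14 × 238.349 = 33.369 N.
Along the incline: F cos 24° − mg sin 24° − μN = ma, so 152.920 − 75.805 − 33.369 = 19 a, giving a = 2.3024 m/s².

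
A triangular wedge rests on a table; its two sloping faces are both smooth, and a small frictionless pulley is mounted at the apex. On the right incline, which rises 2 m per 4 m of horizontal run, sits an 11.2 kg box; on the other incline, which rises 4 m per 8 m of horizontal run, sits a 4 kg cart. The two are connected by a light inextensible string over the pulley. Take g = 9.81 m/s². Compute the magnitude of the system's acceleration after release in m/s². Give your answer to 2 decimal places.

2.08 m/s²

Resolve each weight along its own incline: the 11.2 kg mass has component 11.2 × 9.81 × sin 26.57° = 49.136 N down its slope, and the 4 kg mass has 4 × 9.81 × sin 26.57° = 17.549 N down its slope.
The 11.2 kg side's 49.136 N exceeds the other side's 17.549 N, so that mass slides down and the 4 kg mass slides up. Taking that direction as positive, Newton's second law for the whole system gives 49.136 − 17.549 = (11.2 + 4) a, so a = 31.587 / 15.2 = 2.0781 m/s².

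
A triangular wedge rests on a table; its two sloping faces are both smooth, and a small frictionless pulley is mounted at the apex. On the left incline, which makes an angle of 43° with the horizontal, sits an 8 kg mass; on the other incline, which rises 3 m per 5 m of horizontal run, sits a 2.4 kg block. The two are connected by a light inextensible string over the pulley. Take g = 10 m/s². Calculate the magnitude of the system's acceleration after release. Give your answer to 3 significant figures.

4.06 m/s²

Resolve each weight along its own incline: the 8 kg mass has component 8 × 10 × sin 43° = 54.560 N down its slope, and the 2.4 kg mass has 2.4 × 10 × sin 30.96° = 12.348 N down its slope.
The 8 kg side's 54.560 N exceeds the other side's 12.348 N, so that mass slides down and the 2.4 kg mass slides up. Taking that direction as positive, Newton's second law for the whole system gives 54.560 − 12.348 = (8 + 2.4) a, so a = 42.212 / 10.4 = 4.0588 m/s².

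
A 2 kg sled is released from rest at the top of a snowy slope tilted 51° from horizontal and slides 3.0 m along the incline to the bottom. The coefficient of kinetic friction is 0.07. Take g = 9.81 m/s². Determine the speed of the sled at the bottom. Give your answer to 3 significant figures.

6.57 m/s

The weight component along the incline is mg sin 51° = 15.248 N and the normal force is N = mg cos 51° = 12.347 N.
Friction up the slope is f = μN = 0.07 × 12.347 = 0.864 N, so the net downslope force is 15.248 − 0.864 = 14.384 N and a = 14.384 / 2 = 7.1920 m/s².
Starting from rest over a distance of 3.0 m, v² = 2aL = 2 × 7.1920 × 3.0 = 43.1520, so v = 6.5690 m/s.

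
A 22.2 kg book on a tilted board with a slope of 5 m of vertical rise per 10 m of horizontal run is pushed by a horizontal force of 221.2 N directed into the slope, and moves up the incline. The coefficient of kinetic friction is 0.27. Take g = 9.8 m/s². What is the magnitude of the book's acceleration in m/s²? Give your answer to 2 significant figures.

0.96 m/s²

The horizontal push has components F cos 26.57° = 221.2 × 0.8944 = 197.841 N up the incline and F sin 26.57° = 221.2 × 0.4472 = 98.921 N pressing into the surface.
The normal force is therefore N = mg cos 26.57° + F sin 26.57° = 194.586 + 98.921 = 293.507 N, and kinetic friction down the slope is μN = 0.27 × 293.507 = 79.247 N.
Along the incline: F cos 26.57° − mg sin 26.57° − μN = ma, so 197.841 − 97.293 − 79.247 = 22.2 a, giving a = 0.9595 m/s².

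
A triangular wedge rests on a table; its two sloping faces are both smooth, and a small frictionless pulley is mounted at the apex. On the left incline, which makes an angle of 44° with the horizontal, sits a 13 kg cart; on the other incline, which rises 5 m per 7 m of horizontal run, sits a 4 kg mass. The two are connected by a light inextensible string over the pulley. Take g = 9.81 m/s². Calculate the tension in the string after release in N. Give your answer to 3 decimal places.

38.286 N

Resolve each weight along its own incline: the 13 kg mass has component 13 × 9.81 × sin 44° = 88.590 N down its slope, and the 4 kg mass has 4 × 9.81 × sin 35.54° = 22.808 N down its slope.
The 13 kg side's 88.590 N exceeds the other side's 22.808 N, so that mass slides down and the 4 kg mass slides up. Taking that direction as positive, Newton's second law for the whole system gives 88.590 − 22.808 = (13 + 4) a, so a = 65.782 / 17 = 3.8695 m/s².
For the 4 kg mass (up-slope positive): T − 22.808 = 4 × 3.8695, so T = 38.286 N.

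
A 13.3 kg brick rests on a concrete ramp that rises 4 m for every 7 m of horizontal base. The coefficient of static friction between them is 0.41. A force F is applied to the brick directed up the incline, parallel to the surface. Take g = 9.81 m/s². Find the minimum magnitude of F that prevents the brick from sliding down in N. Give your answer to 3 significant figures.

18.3 N

The normal force is N = mg cos 29.74° = 113.282 N. With F at its minimum the brick is on the verge of sliding down, so static friction is at its maximum μ_s N = 0.41 × 113.282 = 46.446 N and acts up the slope.
Equilibrium along the incline: F + μ_s N = mg sin 29.74°, so F = 64.733 − 46.446 = 18.287 N.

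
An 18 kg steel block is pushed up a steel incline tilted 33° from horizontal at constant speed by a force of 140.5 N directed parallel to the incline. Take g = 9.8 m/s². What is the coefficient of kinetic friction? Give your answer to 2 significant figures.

At constant speed ΣF = 0 along the incline. The applied 140.5 N acts up the slope; the weight component mg sin 33° = 96.074 N and kinetic friction μN both act down the slope.
So 140.5 = 96.074 + μ × 147.941, giving μ = (140.5 − 96.074) / 147.941 = 0.3003.

0.30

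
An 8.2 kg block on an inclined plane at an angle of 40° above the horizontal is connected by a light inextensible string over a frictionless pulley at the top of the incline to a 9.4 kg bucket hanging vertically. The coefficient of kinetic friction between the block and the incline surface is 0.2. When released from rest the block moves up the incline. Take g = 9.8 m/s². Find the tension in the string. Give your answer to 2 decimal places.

77.08 N

For the block on the incline: the weight component along the slope is m₁g sin 40° = 8.2 × 9.8 × 0.6428 = 51.655 N and the normal force is N = m₁g cos 40° = 61.559 N.
Kinetic friction opposes the block's motion up the incline: f = μN = 0.2 × 61.559 = 12.312 N acting down the slope.
Newton's second law for the block (up-slope positive): T − 51.655 − 12.312 = 8.2 a. For the hanging bucket (downward positive): 9.4 × 9.8 − T = 9.4 a.
Adding the two equations eliminates T: 28.153 = 17.6 a, so a = 1.5996 m/s².
Then from the hanging bucket's equation, T = 9.4 × (9.8 − 1.5996) = 77.084 N.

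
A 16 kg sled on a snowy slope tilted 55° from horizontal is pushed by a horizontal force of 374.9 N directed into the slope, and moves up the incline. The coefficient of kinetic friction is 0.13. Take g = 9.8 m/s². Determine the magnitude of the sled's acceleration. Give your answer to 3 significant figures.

2.19 m/s²

The horizontal push has components F cos 55° = 374.9 × 0.5736 = 215.043 N up the incline and F sin 55° = 374.9 × 0.8192 = 307.118 N pressing into the surface.
The normal force is therefore N = mg cos 55° + F sin 55° = 89.940 + 307.118 = 397.058 N, and kinetic friction down the slope is μN = 0.13 × 397.058 = 51.618 N.
Along the incline: F cos 55° − mg sin 55° − μN = ma, so 215.043 − 128.451 − 51.618 = 16 a, giving a = 2.1859 m/s².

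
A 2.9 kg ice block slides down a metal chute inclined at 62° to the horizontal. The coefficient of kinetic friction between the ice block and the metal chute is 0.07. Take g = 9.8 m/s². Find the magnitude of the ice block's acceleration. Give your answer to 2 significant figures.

Resolving the weight along the incline: the component pulling the ice block down the slope is mg sin 62° = 2.9 × 9.8 × 0.8829 = 25.092 N, and the normal force is N = mg cos 62° = 2.9 × 9.8 × 0.4695 = 13.343 N.
Kinetic friction acts up the slope with magnitude f = μN = 0.07 × 13.343 = 0.934 N.
Net force along the incline is 25.092 − 0.934 = 24.158 N, so a = 24.158 / 2.9 = 8.3303 m/s².

8.3 m/s²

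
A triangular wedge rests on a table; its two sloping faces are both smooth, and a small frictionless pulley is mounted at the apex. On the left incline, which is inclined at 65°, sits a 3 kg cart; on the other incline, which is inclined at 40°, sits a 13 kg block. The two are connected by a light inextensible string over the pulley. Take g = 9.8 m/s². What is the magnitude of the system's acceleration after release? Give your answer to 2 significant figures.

3.5 m/s²

Resolve each weight along its own incline: the 3 kg mass has component 3 × 9.8 × sin 65° = 26.645 N down its slope, and the 13 kg mass has 13 × 9.8 × sin 40° = 81.891 N down its slope.
The 13 kg side's 81.891 N exceeds the other side's 26.645 N, so that mass slides down and the 3 kg mass slides up. Taking that direction as positive, Newton's second law for the whole system gives 81.891 − 26.645 = (3 + 13) a, so a = 55.246 / 16 = 3.4529 m/s².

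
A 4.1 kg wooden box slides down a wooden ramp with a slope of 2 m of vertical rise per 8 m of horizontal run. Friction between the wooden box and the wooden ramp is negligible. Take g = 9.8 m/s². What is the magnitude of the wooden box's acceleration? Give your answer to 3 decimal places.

2.377 m/s²

Resolving the weight along the incline: the component pulling the wooden box down the slope is mg sin 14.04° = 4.1 × 9.8 × 0.2425 = 9.744 N, and the normal force is N = mg cos 14.04° = 4.1 × 9.8 × 0.9701 = 38.979 N.
With no friction the net force along the incline is 9.744 N, so a = g sin 14.04° = 9.744 / 4.1 = 2.3766 m/s².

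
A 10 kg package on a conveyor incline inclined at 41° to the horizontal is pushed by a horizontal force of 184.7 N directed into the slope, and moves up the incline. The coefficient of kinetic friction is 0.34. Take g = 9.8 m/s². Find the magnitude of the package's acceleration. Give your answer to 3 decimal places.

The horizontal push has components F cos 41° = 184.7 × 0.7547 = 139.393 N up the incline and F sin 41° = 184.7 × 0.6561 = 121.182 N pressing into the surface.
The normal force is therefore N = mg cos 41° + F sin 41° = 73.961 + 121.182 = 195.143 N, and kinetic friction down the slope is μN = 0.34 × 195.143 = 66.349 N.
Along the incline: F cos 41° − mg sin 41° − μN = ma, so 139.393 − 64.298 − 66.349 = 10 a, giving a = 0.8746 m/s².

0.875 m/s²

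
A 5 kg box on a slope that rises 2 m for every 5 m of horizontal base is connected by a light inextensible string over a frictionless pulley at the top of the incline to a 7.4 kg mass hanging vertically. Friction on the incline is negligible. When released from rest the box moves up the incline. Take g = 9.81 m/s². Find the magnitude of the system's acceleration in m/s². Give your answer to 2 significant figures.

For the box on the incline: the weight component along the slope is m₁g sin 21.80° = 5 × 9.81 × 0.3714 = 18.217 N and the normal force is N = m₁g cos 21.80° = 45.542 N.
Newton's second law for the box (up-slope positive): T − 18.217 = 5 a. For the hanging mass (downward positive): 7.4 × 9.81 − T = 7.4 a.
Adding the two equations eliminates T: 54.377 = 12.4 a, so a = 4.3852 m/s².

4.4 m/s²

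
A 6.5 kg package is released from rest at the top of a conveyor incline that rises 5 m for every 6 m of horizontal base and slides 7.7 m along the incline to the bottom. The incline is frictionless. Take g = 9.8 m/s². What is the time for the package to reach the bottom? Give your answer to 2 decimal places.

The weight component along the incline is mg sin 39.81° = 40.780 N and the normal force is N = mg cos 39.81° = 48.936 N.
With no friction, a = g sin 39.81° = 6.2738 m/s².
Starting from rest, L = ½at², so t = √(2L/a) = √(2 × 7.7 / 6.2738) = 1.5667 s.

1.57 s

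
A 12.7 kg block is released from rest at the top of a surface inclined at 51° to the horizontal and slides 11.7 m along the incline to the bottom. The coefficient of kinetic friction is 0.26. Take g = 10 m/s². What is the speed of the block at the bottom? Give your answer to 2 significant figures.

The weight component along the incline is mg sin 51° = 98.698 N and the normal force is N = mg cos 51° = 79.924 N.
Friction up the slope is f = μN = 0.26 × 79.924 = 20.780 N, so the net downslope force is 98.698 − 20.780 = 77.918 N and a = 77.918 / 12.7 = 6.1353 m/s².
Starting from rest over a distance of 11.7 m, v² = 2aL = 2 × 6.1353 × 11.7 = 143.5660, so v = 11.9819 m/s.

12 m/s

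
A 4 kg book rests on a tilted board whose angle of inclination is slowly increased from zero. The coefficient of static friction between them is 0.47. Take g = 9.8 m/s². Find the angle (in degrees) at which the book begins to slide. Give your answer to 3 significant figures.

At the threshold of sliding, static friction is at its maximum μ_s N and exactly balances the weight component along the incline: mg sin θ = μ_s mg cos θ.
Hence tan θ = μ_s = 0.47, so θ = arctan(0.47) = 25.1735°.

25.2°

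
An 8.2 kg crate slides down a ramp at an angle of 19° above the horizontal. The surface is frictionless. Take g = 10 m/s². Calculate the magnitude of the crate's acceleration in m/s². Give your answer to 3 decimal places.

3.256 m/s²

Resolving the weight along the incline: the component pulling the crate down the slope is mg sin 19° = 8.2 × 10 × 0.3256 = 26.699 N, and the normal force is N = mg cos 19° = 8.2 × 10 × 0.9455 = 77.531 N.
With no friction the net force along the incline is 26.699 N, so a = g sin 19° = 26.699 / 8.2 = 3.2560 m/s².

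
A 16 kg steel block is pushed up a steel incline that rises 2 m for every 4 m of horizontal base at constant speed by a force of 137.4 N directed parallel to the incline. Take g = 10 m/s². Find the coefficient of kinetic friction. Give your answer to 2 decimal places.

0.46

At constant speed ΣF = 0 along the incline. The applied 137.4 N acts up the slope; the weight component mg sin 26.57° = 71.554 N and kinetic friction μN both act down the slope.
So 137.4 = 71.554 + μ × 143.108, giving μ = (137.4 − 71.554) / 143.108 = 0.4601.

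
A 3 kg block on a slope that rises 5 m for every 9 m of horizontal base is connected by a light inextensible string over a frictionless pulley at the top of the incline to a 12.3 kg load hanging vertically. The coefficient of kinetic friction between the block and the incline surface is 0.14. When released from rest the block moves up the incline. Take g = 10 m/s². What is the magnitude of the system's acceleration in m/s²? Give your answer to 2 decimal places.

6.85 m/s²

For the block on the incline: the weight component along the slope is m₁g sin 29.05° = 3 × 10 × 0.4856 = 14.568 N and the normal force is N = m₁g cos 29.05° = 26.225 N.
Kinetic friction opposes the block's motion up the incline: f = μN = 0.14 × 26.225 = 3.672 N acting down the slope.
Newton's second law for the block (up-slope positive): T − 14.568 − 3.672 = 3 a. For the hanging load (downward positive): 12.3 × 10 − T = 12.3 a.
Adding the two equations eliminates T: 104.760 = 15.3 a, so a = 6.8471 m/s².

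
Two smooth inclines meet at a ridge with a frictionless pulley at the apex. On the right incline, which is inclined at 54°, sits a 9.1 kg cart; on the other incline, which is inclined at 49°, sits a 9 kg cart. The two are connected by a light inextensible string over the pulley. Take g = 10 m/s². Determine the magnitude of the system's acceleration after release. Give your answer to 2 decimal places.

Resolve each weight along its own incline: the 9.1 kg mass has component 9.1 × 10 × sin 54° = 73.621 N down its slope, and the 9 kg mass has 9 × 10 × sin 49° = 67.924 N down its slope.
The 9.1 kg side's 73.621 N exceeds the other side's 67.924 N, so that mass slides down and the 9 kg mass slides up. Taking that direction as positive, Newton's second law for the whole system gives 73.621 − 67.924 = (9.1 + 9) a, so a = 5.697 / 18.1 = 0.3148 m/s².

0.31 m/s²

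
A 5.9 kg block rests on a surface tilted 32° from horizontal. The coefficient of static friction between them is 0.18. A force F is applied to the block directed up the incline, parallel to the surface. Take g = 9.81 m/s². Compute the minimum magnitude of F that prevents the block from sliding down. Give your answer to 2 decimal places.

21.84 N

The normal force is N = mg cos 32° = 49.084 N. With F at its minimum the block is on the verge of sliding down, so static friction is at its maximum μ_s N = 0.18 × 49.084 = 8.835 N and acts up the slope.
Equilibrium along the incline: F + μ_s N = mg sin 32°, so F = 30.671 − 8.835 = 21.836 N.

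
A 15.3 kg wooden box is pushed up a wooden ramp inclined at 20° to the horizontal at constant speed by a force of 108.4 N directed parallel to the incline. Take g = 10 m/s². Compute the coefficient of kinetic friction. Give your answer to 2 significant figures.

At constant speed ΣF = 0 along the incline. The applied 108.4 N acts up the slope; the weight component mg sin 20° = 52.329 N and kinetic friction μN both act down the slope.
So 108.4 = 52.329 + μ × 143.773, giving μ = (108.4 − 52.329) / 143.773 = 0.3900.

0.39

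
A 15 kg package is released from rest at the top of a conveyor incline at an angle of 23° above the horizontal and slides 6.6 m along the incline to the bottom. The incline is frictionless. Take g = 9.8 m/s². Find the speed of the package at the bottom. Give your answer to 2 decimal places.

7.11 m/s

The weight component along the incline is mg sin 23° = 57.437 N and the normal force is N = mg cos 23° = 135.314 N.
With no friction, a = g sin 23° = 3.8292 m/s².
Starting from rest over a distance of 6.6 m, v² = 2aL = 2 × 3.8292 × 6.6 = 50.5454, so v = 7.1095 m/s.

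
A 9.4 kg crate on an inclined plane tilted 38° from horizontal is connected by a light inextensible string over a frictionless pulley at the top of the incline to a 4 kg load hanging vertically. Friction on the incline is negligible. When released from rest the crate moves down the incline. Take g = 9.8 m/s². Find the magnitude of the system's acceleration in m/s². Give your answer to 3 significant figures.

1.31 m/s²

For the crate on the incline: the weight component along the slope is m₁g sin 38° = 9.4 × 9.8 × 0.6157 = 56.718 N and the normal force is N = m₁g cos 38° = 72.592 N.
Newton's second law for the crate (down-slope positive): 56.718 − T = 9.4 a. For the hanging load (upward positive): T − 4 × 9.8 = 4 a.
Adding the two equations eliminates T: 17.518 = 13.4 a, so a = 1.3073 m/s².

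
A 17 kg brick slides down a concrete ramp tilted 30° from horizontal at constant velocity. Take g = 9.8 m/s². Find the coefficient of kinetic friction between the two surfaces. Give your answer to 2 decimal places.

0.58

At constant velocity the net force along the incline is zero: mg sin 30° = μ mg cos 30°.
So μ = tan 30° = 0.5000 / 0.8660 = 0.5774.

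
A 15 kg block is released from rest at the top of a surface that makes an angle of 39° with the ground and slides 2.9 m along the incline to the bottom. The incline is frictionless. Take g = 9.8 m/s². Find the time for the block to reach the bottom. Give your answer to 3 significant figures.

0.970 s

The weight component along the incline is mg sin 39° = 92.510 N and the normal force is N = mg cos 39° = 114.240 N.
With no friction, a = g sin 39° = 6.1673 m/s².
Starting from rest, L = ½at², so t = √(2L/a) = √(2 × 2.9 / 6.1673) = 0.9698 s.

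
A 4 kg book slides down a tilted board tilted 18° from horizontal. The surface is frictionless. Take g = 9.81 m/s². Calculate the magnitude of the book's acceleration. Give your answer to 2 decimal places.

Resolving the weight along the incline: the component pulling the book down the slope is mg sin 18° = 4 × 9.81 × 0.3090 = 12.125 N, and the normal force is N = mg cos 18° = 4 × 9.81 × 0.9511 = 37.321 N.
With no friction the net force along the incline is 12.125 N, so a = g sin 18° = 12.125 / 4 = 3.0312 m/s².

3.03 m/s²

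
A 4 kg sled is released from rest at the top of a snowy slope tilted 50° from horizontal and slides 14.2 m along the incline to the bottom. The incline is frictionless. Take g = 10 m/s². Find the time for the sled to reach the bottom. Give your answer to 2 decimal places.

1.93 s

The weight component along the incline is mg sin 50° = 30.642 N and the normal force is N = mg cos 50° = 25.712 N.
With no friction, a = g sin 50° = 7.6604 m/s².
Starting from rest, L = ½at², so t = √(2L/a) = √(2 × 14.2 / 7.6604) = 1.9255 s.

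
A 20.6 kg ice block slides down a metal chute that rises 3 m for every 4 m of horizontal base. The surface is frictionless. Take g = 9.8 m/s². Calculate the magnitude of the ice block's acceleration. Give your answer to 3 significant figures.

Resolving the weight along the incline: the component pulling the ice block down the slope is mg sin 36.87° = 20.6 × 9.8 × 0.6000 = 121.128 N, and the normal force is N = mg cos 36.87° = 20.6 × 9.8 × 0.8000 = 161.504 N.
With no friction the net force along the incline is 121.128 N, so a = g sin 36.87° = 121.128 / 20.6 = 5.8800 m/s².

5.88 m/s²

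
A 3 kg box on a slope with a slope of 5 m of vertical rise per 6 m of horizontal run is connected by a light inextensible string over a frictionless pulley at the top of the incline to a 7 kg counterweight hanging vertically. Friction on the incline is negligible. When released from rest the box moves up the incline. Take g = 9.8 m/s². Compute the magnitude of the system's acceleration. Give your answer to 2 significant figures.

5.0 m/s²

For the box on the incline: the weight component along the slope is m₁g sin 39.81° = 3 × 9.8 × 0.6402 = 18.822 N and the normal force is N = m₁g cos 39.81° = 22.586 N.
Newton's second law for the box (up-slope positive): T − 18.822 = 3 a. For the hanging counterweight (downward positive): 7 × 9.8 − T = 7 a.
Adding the two equations eliminates T: 49.778 = 10 a, so a = 4.9778 m/s².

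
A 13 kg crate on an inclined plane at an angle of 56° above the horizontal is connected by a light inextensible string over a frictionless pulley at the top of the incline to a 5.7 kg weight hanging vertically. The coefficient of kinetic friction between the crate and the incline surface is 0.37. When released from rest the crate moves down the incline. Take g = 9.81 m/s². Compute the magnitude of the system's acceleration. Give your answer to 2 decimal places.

For the crate on the incline: the weight component along the slope is m₁g sin 56° = 13 × 9.81 × 0.8290 = 105.722 N and the normal force is N = m₁g cos 56° = 71.314 N.
Kinetic friction opposes the crate's motion down the incline: f = μN = 0.37 × 71.314 = 26.386 N acting up the slope.
Newton's second law for the crate (down-slope positive): 105.722 − 26.386 − T = 13 a. For the hanging weight (upward positive): T − 5.7 × 9.81 = 5.7 a.
Adding the two equations eliminates T: 23.419 = 18.7 a, so a = 1.2524 m/s².

1.25 m/s²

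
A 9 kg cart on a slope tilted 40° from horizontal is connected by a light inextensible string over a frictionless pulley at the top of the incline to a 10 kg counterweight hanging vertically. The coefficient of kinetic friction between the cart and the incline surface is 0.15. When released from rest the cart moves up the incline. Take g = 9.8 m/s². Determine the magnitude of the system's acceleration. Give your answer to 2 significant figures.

1.6 m/s²

For the cart on the incline: the weight component along the slope is m₁g sin 40° = 9 × 9.8 × 0.6428 = 56.695 N and the normal force is N = m₁g cos 40° = 67.565 N.
Kinetic friction opposes the cart's motion up the incline: f = μN = 0.15 × 67.565 = 10.135 N acting down the slope.
Newton's second law for the cart (up-slope positive): T − 56.695 − 10.135 = 9 a. For the hanging counterweight (downward positive): 10 × 9.8 − T = 10 a.
Adding the two equations eliminates T: 31.170 = 19 a, so a = 1.6405 m/s².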